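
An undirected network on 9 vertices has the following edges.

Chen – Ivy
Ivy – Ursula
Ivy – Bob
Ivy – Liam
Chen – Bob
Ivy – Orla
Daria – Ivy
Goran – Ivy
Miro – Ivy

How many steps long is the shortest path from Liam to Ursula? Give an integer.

2

One shortest route is Liam – Ivy – Ursula, which uses 2 edges, and Liam and Ursula are not directly tied, so nothing shorter exists. So d(Liam,Ursula) = 2.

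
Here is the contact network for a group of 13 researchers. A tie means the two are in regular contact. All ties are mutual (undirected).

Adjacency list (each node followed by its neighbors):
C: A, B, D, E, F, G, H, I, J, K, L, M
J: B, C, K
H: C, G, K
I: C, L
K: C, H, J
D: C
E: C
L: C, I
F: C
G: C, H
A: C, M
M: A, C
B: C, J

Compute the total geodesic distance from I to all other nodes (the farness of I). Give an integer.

22

Distances from I: A:2, B:2, C:1, D:2, E:2, F:2, G:2, H:2, J:2, K:2, L:1, M:2.
Sum = 2 + 2 + 1 + 2 + 2 + 2 + 2 + 2 + 2 + 2 + 1 + 2 = 22.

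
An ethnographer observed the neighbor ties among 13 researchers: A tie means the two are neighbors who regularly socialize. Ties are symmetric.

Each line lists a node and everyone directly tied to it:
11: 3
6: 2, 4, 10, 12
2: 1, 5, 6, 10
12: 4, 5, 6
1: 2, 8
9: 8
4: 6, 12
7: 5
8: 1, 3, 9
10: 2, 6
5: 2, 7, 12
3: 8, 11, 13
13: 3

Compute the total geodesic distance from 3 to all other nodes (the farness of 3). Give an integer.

37

Distances from 3: 1:2, 2:3, 4:5, 5:4, 6:4, 7:5, 8:1, 9:2, 10:4, 11:1, 12:5, 13:1.
Sum = 2 + 3 + 5 + 4 + 4 + 5 + 1 + 2 + 4 + 1 + 5 + 1 = 37.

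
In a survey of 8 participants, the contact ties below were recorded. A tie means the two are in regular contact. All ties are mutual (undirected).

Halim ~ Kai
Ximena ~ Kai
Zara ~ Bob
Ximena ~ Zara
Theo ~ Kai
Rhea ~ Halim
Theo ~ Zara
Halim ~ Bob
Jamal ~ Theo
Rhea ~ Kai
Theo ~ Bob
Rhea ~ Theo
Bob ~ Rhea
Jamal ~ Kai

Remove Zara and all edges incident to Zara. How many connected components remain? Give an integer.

Zara's neighbors (Bob, Theo, and Ximena) remain reachable from one another through other ties, so the rest of the network stays in one piece.

1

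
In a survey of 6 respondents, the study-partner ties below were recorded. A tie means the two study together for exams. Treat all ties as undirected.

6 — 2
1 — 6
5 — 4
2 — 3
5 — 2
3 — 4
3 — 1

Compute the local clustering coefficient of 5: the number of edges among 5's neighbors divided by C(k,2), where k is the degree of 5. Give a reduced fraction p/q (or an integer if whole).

0

5's neighbors: 2 and 4 (k = 2).
Possible neighbor pairs: C(2,2) = 1. Edges among them: none → e = 0.
Clustering(5) = 0/1.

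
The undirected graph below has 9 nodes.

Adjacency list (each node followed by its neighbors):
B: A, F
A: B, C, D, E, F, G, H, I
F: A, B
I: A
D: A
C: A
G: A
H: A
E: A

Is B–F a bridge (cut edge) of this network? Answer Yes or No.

Even without that edge, B still reaches F via B – A – F, so the network stays connected. Not a bridge.

No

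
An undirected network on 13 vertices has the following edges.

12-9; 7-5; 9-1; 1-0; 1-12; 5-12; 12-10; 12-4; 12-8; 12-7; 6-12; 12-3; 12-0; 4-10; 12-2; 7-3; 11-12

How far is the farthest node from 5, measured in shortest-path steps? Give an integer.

Distances from 5: 0:2, 1:2, 2:2, 3:2, 4:2, 6:2, 7:1, 8:2, 9:2, 10:2, 11:2, 12:1.
The largest is 2 (to 8, 9, 0, 4, 6, 3, 11, 1, 10, and 2), so the eccentricity of 5 is 2.

2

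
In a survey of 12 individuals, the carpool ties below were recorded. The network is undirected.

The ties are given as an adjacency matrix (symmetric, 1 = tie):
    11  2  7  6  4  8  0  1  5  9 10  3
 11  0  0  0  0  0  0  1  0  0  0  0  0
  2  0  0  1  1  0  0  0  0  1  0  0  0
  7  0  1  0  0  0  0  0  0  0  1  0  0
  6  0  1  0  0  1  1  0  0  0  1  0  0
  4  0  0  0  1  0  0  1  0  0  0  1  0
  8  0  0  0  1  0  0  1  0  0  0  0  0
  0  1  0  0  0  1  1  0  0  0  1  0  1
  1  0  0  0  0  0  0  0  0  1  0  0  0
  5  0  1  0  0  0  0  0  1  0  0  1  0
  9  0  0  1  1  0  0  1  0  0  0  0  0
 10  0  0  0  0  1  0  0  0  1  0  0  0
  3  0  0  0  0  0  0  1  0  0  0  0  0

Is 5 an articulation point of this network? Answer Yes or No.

Removing 5 leaves {0, 2, 3, 4, 6, 7, 8, 9, 10, and 11} with no path to {1}, so the network splits into 2 components. 5 is a cut vertex.

Yes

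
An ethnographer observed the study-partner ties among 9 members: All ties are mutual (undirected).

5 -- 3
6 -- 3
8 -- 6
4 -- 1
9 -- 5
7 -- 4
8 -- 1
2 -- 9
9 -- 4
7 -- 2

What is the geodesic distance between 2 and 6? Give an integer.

4

One shortest route is 2 – 9 – 5 – 3 – 6, which uses 4 edges, and at distance 3 from 2 we only reach {1, 3}, which does not include 6. So d(2,6) = 4.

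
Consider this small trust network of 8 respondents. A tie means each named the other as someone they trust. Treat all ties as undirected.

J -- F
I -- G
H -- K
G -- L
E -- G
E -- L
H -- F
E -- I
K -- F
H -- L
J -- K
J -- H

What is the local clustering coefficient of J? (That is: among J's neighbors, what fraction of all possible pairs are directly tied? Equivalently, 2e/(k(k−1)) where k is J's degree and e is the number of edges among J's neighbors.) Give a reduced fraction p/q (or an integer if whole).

J's neighbors: F, H, and K (k = 3).
Possible neighbor pairs: C(3,2) = 3. Edges among them: F–H, F–K, H–K → e = 3.
Clustering(J) = 3/3 = 1.

1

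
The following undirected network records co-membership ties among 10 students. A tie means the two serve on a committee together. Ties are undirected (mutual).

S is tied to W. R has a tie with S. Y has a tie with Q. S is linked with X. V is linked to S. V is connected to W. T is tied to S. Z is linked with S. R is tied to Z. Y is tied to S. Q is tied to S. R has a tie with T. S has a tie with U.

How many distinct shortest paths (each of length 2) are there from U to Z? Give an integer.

The shortest distance is 2, and the only length-2 path is U–S–Z. So there is exactly 1 shortest path.

1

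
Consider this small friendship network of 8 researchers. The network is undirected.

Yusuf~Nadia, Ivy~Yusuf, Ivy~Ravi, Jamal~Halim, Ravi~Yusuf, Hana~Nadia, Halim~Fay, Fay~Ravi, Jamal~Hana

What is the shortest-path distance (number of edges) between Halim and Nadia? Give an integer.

3

One shortest route is Halim – Jamal – Hana – Nadia, which uses 3 edges, and at distance 2 from Halim we only reach {Hana, Ravi}, which does not include Nadia. So d(Halim,Nadia) = 3.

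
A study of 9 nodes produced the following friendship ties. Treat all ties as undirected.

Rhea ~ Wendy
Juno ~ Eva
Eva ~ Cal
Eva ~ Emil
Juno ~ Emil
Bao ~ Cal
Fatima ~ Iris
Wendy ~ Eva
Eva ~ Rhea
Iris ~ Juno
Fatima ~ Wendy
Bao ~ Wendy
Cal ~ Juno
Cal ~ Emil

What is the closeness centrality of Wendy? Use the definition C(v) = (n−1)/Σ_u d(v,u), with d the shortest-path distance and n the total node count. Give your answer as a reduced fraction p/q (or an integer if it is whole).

Distances from Wendy: Bao:1, Cal:2, Emil:2, Eva:1, Fatima:1, Iris:2, Juno:2, Rhea:1. Sum = 12.
n = 9, so closeness = 8/12 = 2/3.

2/3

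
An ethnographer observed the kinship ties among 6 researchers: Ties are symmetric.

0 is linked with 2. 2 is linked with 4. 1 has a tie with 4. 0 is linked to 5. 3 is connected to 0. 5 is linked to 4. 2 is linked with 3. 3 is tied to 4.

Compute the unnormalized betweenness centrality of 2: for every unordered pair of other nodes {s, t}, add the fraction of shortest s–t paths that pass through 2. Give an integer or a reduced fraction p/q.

2/3

Pairs whose geodesics pass through 2 — 0–1: 1/3; 0–4: 1/3.
All other pairs contribute 0.
Summing the contributions gives betweenness(2) = 2/3.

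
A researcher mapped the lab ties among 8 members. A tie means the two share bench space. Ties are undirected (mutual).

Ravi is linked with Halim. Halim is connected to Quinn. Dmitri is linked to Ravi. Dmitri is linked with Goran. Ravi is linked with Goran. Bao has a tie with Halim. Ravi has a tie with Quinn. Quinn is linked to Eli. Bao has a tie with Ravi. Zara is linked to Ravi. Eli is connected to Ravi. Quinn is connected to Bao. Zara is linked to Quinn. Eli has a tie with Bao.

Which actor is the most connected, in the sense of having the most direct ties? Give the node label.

Ravi

Degrees — Bao:4, Dmitri:2, Eli:3, Goran:2, Halim:3, Quinn:5, Ravi:7, Zara:2.
The maximum is 7, attained only by Ravi.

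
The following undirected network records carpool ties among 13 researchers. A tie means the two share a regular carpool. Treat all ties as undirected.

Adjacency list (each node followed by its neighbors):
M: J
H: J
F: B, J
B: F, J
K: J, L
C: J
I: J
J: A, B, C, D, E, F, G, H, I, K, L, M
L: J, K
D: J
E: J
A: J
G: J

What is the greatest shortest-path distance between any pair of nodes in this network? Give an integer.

Eccentricity of each node (its greatest distance to any other): A:2, B:2, C:2, D:2, E:2, F:2, G:2, H:2, I:2, J:1, K:2, L:2, M:2.
The maximum eccentricity is 2, realized for instance by the pair C–D via C – J – D. So the diameter is 2.

2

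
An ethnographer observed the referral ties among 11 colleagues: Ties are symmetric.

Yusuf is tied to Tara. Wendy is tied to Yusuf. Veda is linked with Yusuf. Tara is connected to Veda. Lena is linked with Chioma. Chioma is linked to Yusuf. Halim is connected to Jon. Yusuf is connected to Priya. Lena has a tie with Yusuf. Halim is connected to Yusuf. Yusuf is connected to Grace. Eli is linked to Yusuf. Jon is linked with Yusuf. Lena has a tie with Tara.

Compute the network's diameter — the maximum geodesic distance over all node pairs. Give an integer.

2

Eccentricity of each node (its greatest distance to any other): Chioma:2, Eli:2, Grace:2, Halim:2, Jon:2, Lena:2, Priya:2, Tara:2, Veda:2, Wendy:2, Yusuf:1.
The maximum eccentricity is 2, realized for instance by the pair Halim–Wendy via Halim – Yusuf – Wendy. So the diameter is 2.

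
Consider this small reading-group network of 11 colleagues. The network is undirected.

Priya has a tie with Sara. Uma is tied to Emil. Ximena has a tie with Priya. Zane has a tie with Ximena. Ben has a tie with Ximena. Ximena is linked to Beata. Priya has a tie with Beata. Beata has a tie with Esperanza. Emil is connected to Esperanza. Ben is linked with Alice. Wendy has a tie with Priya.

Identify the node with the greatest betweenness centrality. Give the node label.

Unnormalized betweenness of each node: Alice:0, Beata:21, Ben:9, Emil:9, Esperanza:16, Priya:17, Sara:0, Uma:0, Wendy:0, Ximena:23, Zane:0.
Ximena has the largest value, 23, making it the main broker — the node through which the most shortest paths run.

Ximena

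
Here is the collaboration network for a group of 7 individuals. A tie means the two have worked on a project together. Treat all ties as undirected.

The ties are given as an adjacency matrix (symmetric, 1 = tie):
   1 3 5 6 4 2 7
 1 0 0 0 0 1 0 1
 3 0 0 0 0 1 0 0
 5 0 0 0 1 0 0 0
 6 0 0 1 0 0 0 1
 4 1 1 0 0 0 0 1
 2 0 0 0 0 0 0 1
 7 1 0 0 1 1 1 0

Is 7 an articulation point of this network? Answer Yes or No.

Removing 7 leaves {1, 3, and 4} with no path to {5 and 6}, so the network splits into 3 components. 7 is a cut vertex.

Yes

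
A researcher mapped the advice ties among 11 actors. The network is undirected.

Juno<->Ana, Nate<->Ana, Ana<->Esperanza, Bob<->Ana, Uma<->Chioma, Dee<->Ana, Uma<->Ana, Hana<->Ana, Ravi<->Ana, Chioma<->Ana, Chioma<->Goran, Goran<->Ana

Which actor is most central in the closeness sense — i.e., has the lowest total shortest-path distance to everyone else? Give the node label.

Ana

Farness (sum of distances to all others) for each node — Ana:10, Bob:19, Chioma:17, Dee:19, Esperanza:19, Goran:18, Hana:19, Juno:19, Nate:19, Ravi:19, Uma:18.
The smallest farness is 10, for Ana, so Ana has the highest closeness.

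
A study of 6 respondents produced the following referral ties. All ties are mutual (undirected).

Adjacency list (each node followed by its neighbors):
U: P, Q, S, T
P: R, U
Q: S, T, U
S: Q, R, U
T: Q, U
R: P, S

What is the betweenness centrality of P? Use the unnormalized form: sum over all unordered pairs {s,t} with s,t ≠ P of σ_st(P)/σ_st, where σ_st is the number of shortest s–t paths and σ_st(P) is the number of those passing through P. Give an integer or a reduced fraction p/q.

Pairs whose geodesics pass through P — R–T: 1/3; R–U: 1/2.
All other pairs contribute 0.
Summing the contributions gives betweenness(P) = 5/6.

5/6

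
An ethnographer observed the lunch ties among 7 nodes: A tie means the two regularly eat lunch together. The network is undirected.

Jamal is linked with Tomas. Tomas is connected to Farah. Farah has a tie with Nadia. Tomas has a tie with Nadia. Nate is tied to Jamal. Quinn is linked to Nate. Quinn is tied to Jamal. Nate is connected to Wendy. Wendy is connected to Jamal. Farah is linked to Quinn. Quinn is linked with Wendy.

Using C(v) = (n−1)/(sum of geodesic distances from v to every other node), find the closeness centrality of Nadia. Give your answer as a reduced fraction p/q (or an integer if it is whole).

1/2

Distances from Nadia: Farah:1, Jamal:2, Nate:3, Quinn:2, Tomas:1, Wendy:3. Sum = 12.
n = 7, so closeness = 6/12 = 1/2.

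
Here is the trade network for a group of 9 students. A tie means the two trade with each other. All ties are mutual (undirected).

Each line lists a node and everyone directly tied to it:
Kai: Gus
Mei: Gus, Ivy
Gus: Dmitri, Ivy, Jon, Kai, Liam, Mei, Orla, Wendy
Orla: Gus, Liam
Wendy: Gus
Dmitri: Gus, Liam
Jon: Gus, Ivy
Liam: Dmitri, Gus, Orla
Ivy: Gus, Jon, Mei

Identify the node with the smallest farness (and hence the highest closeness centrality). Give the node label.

Farness (sum of distances to all others) for each node — Dmitri:14, Gus:8, Ivy:13, Jon:14, Kai:15, Liam:13, Mei:14, Orla:14, Wendy:15.
The smallest farness is 8, for Gus, so Gus has the highest closeness.

Gus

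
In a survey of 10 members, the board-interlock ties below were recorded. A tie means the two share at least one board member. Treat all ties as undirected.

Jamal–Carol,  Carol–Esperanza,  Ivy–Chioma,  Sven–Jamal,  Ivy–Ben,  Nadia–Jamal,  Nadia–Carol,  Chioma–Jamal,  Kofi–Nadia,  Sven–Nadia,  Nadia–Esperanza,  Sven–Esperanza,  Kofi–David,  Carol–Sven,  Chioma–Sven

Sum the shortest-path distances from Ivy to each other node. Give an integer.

Distances from Ivy: Ben:1, Carol:3, Chioma:1, David:5, Esperanza:3, Jamal:2, Kofi:4, Nadia:3, Sven:2.
Sum = 1 + 3 + 1 + 5 + 3 + 2 + 4 + 3 + 2 = 24.

24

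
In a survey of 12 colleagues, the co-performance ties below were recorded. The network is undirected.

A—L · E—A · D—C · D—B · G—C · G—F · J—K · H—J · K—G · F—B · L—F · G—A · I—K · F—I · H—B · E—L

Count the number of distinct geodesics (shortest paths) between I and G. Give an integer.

2

The shortest distance is 2. The length-2 paths are: I–F–G; I–K–G.
That gives 2 distinct shortest paths.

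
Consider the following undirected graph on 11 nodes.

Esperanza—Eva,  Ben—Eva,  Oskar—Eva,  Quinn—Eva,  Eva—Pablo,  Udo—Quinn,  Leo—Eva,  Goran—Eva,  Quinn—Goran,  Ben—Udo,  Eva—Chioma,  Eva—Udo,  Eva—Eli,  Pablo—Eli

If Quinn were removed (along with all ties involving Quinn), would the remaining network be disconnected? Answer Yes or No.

No

Even without Quinn, every remaining node can still reach every other (the residual graph is connected), so Quinn is not a cut vertex.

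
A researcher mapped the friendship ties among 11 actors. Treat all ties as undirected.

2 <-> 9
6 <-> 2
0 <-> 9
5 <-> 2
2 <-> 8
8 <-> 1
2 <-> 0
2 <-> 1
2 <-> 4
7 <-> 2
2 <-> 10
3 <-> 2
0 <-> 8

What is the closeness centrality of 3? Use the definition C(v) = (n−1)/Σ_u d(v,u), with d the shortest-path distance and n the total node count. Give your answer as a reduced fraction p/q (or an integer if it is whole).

10/19

Distances from 3: 0:2, 1:2, 2:1, 4:2, 5:2, 6:2, 7:2, 8:2, 9:2, 10:2. Sum = 19.
n = 11, so closeness = 10/19.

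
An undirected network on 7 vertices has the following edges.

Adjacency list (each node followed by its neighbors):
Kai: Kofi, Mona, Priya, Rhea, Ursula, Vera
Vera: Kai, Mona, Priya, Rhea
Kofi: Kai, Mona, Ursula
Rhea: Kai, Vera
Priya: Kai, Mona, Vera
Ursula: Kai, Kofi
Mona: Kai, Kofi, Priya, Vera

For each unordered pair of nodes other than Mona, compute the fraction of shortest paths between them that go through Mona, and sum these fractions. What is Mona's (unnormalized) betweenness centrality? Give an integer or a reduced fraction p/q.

Pairs whose geodesics pass through Mona — Vera–Kofi: 1/2; Kofi–Priya: 1/2.
All other pairs contribute 0.
Summing the contributions gives betweenness(Mona) = 1.

1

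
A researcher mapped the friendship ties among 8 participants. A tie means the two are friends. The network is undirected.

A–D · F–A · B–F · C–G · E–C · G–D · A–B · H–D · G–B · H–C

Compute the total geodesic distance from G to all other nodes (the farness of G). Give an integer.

11

Distances from G: A:2, B:1, C:1, D:1, E:2, F:2, H:2.
Sum = 2 + 1 + 1 + 1 + 2 + 2 + 2 = 11.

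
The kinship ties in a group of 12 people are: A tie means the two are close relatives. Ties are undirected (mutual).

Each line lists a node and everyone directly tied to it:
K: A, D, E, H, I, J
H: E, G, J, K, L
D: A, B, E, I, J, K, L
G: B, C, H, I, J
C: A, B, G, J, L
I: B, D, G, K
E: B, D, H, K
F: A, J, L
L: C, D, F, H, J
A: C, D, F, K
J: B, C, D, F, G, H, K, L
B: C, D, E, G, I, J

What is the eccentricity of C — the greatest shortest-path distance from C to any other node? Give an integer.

Distances from C: A:1, B:1, D:2, E:2, F:2, G:1, H:2, I:2, J:1, K:2, L:1.
The largest is 2 (to D, E, I, H, K, and F), so the eccentricity of C is 2.

2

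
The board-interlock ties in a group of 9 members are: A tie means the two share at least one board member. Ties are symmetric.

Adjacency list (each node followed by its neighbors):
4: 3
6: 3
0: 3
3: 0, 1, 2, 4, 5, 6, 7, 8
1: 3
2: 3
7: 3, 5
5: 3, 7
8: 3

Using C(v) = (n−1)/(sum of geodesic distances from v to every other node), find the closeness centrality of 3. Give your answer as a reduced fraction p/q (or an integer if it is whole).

1

Distances from 3: 0:1, 1:1, 2:1, 4:1, 5:1, 6:1, 7:1, 8:1. Sum = 8.
n = 9, so closeness = 8/8 = 1.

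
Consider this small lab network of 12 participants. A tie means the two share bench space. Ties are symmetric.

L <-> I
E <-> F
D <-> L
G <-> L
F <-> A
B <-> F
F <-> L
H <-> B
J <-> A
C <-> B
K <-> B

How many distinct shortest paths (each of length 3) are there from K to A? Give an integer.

The shortest distance is 3, and the only length-3 path is K–B–F–A. So there is exactly 1 shortest path.

1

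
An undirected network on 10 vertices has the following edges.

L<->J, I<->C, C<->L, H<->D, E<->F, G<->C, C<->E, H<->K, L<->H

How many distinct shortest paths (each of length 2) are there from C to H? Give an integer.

The shortest distance is 2, and the only length-2 path is C–L–H. So there is exactly 1 shortest path.

1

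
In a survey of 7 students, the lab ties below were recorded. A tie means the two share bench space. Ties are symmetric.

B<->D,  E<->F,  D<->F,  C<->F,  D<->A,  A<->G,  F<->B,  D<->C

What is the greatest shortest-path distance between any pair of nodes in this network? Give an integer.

Eccentricity of each node (its greatest distance to any other): A:3, B:3, C:3, D:2, E:4, F:3, G:4.
The maximum eccentricity is 4, realized for instance by the pair G–E via G – A – D – F – E. So the diameter is 4.

4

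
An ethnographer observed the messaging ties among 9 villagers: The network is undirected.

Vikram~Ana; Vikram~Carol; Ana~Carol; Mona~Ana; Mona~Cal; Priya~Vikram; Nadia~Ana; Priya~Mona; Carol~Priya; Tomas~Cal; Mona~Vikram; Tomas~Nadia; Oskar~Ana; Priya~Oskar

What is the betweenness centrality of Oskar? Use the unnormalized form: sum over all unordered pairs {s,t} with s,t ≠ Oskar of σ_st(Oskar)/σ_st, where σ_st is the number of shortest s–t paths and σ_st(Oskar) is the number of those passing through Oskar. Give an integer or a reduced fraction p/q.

1/2

Pairs whose geodesics pass through Oskar — Nadia–Priya: 1/4; Ana–Priya: 1/4.
All other pairs contribute 0.
Summing the contributions gives betweenness(Oskar) = 1/2.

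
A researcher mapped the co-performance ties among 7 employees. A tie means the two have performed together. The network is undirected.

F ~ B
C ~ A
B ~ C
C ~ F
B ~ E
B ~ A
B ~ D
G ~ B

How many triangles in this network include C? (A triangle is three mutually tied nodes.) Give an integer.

C's neighbors: A, B, and F.
Neighbor pairs that are themselves tied: C–A–B; C–B–F. Each forms one triangle with C, for 2 in total.

2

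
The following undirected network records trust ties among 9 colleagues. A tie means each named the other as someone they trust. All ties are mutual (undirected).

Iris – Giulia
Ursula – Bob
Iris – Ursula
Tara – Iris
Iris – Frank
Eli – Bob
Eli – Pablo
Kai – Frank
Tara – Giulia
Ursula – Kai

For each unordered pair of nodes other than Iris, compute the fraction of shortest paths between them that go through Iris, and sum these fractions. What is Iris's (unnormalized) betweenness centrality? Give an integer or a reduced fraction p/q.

14

Pairs whose geodesics pass through Iris — Kai–Giulia: 2/2; Kai–Tara: 2/2; Giulia–Ursula: 1; Giulia–Pablo: 1; Giulia–Bob: 1; Giulia–Frank: 1; Giulia–Eli: 1; Ursula–Tara: 1; Ursula–Frank: 1/2; Pablo–Tara: 1; Pablo–Frank: 1/2; Tara–Bob: 1; Tara–Frank: 1; Tara–Eli: 1 … (+2 more pairs).
All other pairs contribute 0.
Summing the contributions gives betweenness(Iris) = 14.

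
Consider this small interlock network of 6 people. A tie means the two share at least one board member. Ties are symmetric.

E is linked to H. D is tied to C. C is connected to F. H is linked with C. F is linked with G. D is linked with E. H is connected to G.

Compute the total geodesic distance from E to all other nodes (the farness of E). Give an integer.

Distances from E: C:2, D:1, F:3, G:2, H:1.
Sum = 2 + 1 + 3 + 2 + 1 = 9.

9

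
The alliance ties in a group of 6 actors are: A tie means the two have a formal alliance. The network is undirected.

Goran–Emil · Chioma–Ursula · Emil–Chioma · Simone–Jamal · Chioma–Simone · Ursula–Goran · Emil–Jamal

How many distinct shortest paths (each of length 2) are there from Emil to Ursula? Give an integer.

2

The shortest distance is 2. The length-2 paths are: Emil–Chioma–Ursula; Emil–Goran–Ursula.
That gives 2 distinct shortest paths.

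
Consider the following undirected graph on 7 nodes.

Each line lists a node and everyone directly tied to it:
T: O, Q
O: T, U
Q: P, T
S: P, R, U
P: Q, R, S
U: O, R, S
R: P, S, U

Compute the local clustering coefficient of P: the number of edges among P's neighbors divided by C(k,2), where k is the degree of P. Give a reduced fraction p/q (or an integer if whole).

1/3

P's neighbors: Q, R, and S (k = 3).
Possible neighbor pairs: C(3,2) = 3. Edges among them: R–S → e = 1.
Clustering(P) = 1/3.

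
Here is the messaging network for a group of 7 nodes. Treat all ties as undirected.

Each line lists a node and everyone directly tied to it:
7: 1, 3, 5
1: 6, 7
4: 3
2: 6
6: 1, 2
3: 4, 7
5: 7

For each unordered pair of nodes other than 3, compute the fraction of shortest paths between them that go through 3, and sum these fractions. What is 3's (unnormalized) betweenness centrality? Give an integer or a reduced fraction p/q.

Pairs whose geodesics pass through 3 — 7–4: 1; 5–4: 1; 6–4: 1; 2–4: 1; 4–1: 1.
All other pairs contribute 0.
Summing the contributions gives betweenness(3) = 5.

5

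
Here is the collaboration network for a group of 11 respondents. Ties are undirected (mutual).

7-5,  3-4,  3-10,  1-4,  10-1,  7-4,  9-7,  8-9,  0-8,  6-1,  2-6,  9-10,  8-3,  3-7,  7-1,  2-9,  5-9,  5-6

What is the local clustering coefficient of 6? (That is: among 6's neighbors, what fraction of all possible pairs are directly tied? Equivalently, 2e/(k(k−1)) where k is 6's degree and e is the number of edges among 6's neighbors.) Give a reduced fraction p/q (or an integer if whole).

6's neighbors: 1, 2, and 5 (k = 3).
Possible neighbor pairs: C(3,2) = 3. Edges among them: none → e = 0.
Clustering(6) = 0/3 = 0.

0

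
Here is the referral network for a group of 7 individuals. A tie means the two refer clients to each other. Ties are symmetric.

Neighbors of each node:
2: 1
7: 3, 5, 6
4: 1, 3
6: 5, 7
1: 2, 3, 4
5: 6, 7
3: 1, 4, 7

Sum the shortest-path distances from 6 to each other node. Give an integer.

Distances from 6: 1:3, 2:4, 3:2, 4:3, 5:1, 7:1.
Sum = 3 + 4 + 2 + 3 + 1 + 1 = 14.

14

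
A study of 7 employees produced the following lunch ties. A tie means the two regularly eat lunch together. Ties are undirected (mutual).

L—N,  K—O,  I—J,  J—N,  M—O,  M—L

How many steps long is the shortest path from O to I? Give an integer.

One shortest route is O – M – L – N – J – I, which uses 5 edges, and at distance 4 from O we only reach {J}, which does not include I. So d(O,I) = 5.

5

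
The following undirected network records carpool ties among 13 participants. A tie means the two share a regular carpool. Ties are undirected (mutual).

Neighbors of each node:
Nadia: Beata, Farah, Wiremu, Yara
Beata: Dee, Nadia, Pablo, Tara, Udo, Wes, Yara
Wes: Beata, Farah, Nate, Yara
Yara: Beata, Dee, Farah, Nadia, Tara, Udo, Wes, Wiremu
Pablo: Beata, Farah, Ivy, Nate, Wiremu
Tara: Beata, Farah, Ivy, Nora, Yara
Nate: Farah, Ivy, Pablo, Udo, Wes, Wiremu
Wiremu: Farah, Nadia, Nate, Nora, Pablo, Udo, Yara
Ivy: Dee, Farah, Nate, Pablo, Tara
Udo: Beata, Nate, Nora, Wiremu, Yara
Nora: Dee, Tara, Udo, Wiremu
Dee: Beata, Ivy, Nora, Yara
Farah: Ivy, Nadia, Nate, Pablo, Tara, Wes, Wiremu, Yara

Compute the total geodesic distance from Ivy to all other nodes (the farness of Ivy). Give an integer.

Distances from Ivy: Beata:2, Dee:1, Farah:1, Nadia:2, Nate:1, Nora:2, Pablo:1, Tara:1, Udo:2, Wes:2, Wiremu:2, Yara:2.
Sum = 2 + 1 + 1 + 2 + 1 + 2 + 1 + 1 + 2 + 2 + 2 + 2 = 19.

19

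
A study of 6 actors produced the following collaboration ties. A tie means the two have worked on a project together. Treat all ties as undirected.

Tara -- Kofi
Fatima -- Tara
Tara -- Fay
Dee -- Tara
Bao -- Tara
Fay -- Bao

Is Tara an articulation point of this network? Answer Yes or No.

Removing Tara leaves {Fatima} with no path to {Kofi}, so the network splits into 4 components. Tara is a cut vertex.

Yes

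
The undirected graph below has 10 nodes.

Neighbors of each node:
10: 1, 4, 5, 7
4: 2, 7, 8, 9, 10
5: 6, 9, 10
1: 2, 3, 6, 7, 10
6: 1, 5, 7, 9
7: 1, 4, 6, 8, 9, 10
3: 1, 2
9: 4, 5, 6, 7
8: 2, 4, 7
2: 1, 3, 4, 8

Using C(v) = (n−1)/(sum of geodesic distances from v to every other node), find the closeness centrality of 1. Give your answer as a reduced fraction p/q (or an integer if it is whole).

9/13

Distances from 1: 2:1, 3:1, 4:2, 5:2, 6:1, 7:1, 8:2, 9:2, 10:1. Sum = 13.
n = 10, so closeness = 9/13.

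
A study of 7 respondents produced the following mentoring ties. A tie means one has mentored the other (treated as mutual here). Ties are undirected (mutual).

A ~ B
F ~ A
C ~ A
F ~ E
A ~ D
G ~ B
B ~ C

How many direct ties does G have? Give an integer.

1

G is directly tied to B. That is 1 neighbor, so the degree of G is 1.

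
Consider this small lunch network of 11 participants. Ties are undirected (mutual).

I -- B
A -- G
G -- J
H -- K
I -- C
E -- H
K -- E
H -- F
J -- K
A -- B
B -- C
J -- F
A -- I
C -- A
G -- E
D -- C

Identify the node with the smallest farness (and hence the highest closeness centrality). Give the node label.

G

Farness (sum of distances to all others) for each node — A:19, B:25, C:24, D:33, E:22, F:28, G:18, H:27, I:25, J:22, K:27.
The smallest farness is 18, for G, so G has the highest closeness.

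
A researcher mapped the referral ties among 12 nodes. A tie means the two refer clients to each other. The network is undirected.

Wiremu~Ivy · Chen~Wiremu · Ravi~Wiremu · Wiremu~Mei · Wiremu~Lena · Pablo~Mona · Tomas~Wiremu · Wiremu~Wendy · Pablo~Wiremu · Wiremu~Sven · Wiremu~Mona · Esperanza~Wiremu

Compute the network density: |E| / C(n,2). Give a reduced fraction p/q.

There are 12 edges and 12 nodes, so the maximum possible is C(12,2) = 66.
Density = 12/66 = 2/11.

2/11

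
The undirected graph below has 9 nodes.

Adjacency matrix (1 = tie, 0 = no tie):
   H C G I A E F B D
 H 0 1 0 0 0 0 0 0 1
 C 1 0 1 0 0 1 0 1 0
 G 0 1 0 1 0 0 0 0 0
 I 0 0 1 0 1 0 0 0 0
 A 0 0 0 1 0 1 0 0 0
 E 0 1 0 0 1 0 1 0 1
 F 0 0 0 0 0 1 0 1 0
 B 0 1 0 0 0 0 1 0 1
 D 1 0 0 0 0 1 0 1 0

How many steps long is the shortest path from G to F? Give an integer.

3

One shortest route is G – C – E – F, which uses 3 edges, and at distance 2 from G we only reach {A, B, E, H}, which does not include F. So d(G,F) = 3.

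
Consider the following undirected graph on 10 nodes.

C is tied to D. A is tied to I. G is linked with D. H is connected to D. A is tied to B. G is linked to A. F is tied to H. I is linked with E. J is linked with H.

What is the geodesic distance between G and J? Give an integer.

3

One shortest route is G – D – H – J, which uses 3 edges, and at distance 2 from G we only reach {B, C, H, I}, which does not include J. So d(G,J) = 3.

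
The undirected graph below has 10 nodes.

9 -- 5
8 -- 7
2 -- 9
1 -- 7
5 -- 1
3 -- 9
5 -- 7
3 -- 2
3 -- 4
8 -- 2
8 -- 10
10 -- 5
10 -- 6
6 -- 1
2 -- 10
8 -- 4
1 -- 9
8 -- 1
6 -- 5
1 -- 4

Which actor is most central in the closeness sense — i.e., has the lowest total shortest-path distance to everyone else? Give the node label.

1

Farness (sum of distances to all others) for each node — 1:12, 2:14, 3:17, 4:15, 5:13, 6:16, 7:16, 8:13, 9:14, 10:14.
The smallest farness is 12, for 1, so 1 has the highest closeness.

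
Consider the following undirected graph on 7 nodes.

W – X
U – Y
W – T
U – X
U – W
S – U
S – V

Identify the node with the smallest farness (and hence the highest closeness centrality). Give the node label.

U

Farness (sum of distances to all others) for each node — S:11, T:15, U:8, V:16, W:10, X:11, Y:13.
The smallest farness is 8, for U, so U has the highest closeness.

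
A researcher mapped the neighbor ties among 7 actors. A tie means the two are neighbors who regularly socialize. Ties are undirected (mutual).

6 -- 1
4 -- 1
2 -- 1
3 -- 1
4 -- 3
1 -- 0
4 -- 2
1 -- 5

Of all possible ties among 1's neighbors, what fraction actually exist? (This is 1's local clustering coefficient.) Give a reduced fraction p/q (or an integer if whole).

1's neighbors: 0, 2, 3, 4, 5, and 6 (k = 6).
Possible neighbor pairs: C(6,2) = 15. Edges among them: 2–4, 3–4 → e = 2.
Clustering(1) = 2/15.

2/15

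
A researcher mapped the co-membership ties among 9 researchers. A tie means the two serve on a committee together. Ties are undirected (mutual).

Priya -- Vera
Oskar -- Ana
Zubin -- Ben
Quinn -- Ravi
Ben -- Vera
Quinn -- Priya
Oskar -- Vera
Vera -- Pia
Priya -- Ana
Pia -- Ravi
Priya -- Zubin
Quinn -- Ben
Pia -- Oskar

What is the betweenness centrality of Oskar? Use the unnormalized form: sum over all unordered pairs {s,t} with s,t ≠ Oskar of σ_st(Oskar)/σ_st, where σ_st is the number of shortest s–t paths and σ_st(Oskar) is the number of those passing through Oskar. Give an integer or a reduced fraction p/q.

Pairs whose geodesics pass through Oskar — Ben–Ana: 1/4; Ravi–Ana: 1/2; Pia–Ana: 1; Vera–Ana: 1/2.
All other pairs contribute 0.
Summing the contributions gives betweenness(Oskar) = 9/4.

9/4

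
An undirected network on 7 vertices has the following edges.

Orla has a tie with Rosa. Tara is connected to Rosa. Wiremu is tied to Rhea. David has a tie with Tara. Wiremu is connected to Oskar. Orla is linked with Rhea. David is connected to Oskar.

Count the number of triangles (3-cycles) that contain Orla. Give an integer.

0

Orla's neighbors are Rhea and Rosa, but none of them are tied to each other, so no triangle contains Orla.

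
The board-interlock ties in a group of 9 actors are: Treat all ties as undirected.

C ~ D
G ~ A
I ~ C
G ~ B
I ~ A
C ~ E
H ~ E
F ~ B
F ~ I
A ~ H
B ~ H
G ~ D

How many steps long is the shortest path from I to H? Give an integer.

2

One shortest route is I – A – H, which uses 2 edges, and I and H are not directly tied, so nothing shorter exists. So d(I,H) = 2.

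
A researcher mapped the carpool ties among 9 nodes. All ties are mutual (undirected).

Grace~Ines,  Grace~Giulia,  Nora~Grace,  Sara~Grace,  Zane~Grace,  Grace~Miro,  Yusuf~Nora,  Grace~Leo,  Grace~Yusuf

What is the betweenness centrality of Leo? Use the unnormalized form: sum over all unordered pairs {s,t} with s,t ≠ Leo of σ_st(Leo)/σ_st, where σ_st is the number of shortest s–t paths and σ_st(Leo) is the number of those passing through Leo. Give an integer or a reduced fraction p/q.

No shortest path between any pair of other nodes passes through Leo.
Summing the contributions gives betweenness(Leo) = 0.

0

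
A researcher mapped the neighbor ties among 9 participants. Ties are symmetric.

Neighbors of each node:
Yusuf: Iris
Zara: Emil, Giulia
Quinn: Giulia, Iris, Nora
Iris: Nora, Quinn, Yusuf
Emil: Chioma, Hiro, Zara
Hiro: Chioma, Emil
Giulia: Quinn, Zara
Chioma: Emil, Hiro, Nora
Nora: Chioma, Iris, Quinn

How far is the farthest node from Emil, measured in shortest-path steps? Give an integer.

4

Distances from Emil: Chioma:1, Giulia:2, Hiro:1, Iris:3, Nora:2, Quinn:3, Yusuf:4, Zara:1.
The largest is 4 (to Yusuf), so the eccentricity of Emil is 4.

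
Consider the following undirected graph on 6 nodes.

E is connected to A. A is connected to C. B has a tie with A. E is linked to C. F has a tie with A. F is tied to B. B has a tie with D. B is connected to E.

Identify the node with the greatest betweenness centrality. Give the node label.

B

Unnormalized betweenness of each node: A:5/2, B:9/2, C:0, D:0, E:1, F:0.
B has the largest value, 9/2, making it the main broker — the node through which the most shortest paths run.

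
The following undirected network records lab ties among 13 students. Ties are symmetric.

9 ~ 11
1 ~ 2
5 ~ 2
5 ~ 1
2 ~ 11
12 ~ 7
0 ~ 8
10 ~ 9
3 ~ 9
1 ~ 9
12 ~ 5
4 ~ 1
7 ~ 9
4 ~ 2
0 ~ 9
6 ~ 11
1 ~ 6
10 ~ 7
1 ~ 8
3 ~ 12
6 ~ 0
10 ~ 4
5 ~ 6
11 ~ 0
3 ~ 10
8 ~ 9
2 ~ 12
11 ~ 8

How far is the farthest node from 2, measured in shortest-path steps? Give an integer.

2

Distances from 2: 0:2, 1:1, 3:2, 4:1, 5:1, 6:2, 7:2, 8:2, 9:2, 10:2, 11:1, 12:1.
The largest is 2 (to 6, 9, 0, 8, 10, 3, and 7), so the eccentricity of 2 is 2.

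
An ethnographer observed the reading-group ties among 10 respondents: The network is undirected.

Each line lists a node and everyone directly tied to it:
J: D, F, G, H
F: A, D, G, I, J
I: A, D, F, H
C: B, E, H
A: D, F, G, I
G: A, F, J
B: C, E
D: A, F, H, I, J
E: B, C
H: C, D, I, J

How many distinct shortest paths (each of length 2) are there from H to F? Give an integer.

3

The shortest distance is 2. The length-2 paths are: H–I–F; H–J–F; H–D–F.
That gives 3 distinct shortest paths.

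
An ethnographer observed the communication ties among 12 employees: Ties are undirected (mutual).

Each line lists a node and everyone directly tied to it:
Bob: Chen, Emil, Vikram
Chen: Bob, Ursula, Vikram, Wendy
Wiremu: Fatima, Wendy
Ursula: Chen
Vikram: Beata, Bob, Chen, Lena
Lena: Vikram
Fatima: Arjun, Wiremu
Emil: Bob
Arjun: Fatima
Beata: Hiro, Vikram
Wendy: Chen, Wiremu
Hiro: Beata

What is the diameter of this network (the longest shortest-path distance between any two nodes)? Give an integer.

7

Eccentricity of each node (its greatest distance to any other): Arjun:7, Beata:6, Bob:5, Chen:4, Emil:6, Fatima:6, Hiro:7, Lena:6, Ursula:5, Vikram:5, Wendy:4, Wiremu:5.
The maximum eccentricity is 7, realized for instance by the pair Hiro–Arjun via Hiro – Beata – Vikram – Chen – Wendy – Wiremu – Fatima – Arjun. So the diameter is 7.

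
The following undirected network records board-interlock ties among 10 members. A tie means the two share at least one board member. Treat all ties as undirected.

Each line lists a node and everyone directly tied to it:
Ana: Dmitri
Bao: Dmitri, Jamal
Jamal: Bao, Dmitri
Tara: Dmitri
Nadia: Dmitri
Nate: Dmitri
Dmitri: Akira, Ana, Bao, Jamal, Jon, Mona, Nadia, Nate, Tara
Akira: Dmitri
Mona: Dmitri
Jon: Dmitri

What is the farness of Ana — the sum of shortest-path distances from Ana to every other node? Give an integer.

17

Distances from Ana: Akira:2, Bao:2, Dmitri:1, Jamal:2, Jon:2, Mona:2, Nadia:2, Nate:2, Tara:2.
Sum = 2 + 2 + 1 + 2 + 2 + 2 + 2 + 2 + 2 = 17.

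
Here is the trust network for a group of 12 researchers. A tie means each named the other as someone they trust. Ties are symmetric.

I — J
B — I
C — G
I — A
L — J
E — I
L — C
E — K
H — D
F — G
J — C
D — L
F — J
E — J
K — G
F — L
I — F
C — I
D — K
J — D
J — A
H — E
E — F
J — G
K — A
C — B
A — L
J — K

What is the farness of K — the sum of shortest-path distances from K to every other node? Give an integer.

18

Distances from K: A:1, B:3, C:2, D:1, E:1, F:2, G:1, H:2, I:2, J:1, L:2.
Sum = 1 + 3 + 2 + 1 + 1 + 2 + 1 + 2 + 2 + 1 + 2 = 18.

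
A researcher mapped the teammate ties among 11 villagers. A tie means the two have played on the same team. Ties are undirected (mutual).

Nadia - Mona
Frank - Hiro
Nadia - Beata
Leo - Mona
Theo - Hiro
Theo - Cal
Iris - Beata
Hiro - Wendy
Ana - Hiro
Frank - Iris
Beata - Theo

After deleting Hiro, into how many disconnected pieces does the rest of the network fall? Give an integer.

Without Hiro, the remaining ties split the others into: {Beata, Cal, Frank, Iris, Leo, Mona, Nadia, Theo}; {Wendy}; {Ana}.
That's 3 separate components.

3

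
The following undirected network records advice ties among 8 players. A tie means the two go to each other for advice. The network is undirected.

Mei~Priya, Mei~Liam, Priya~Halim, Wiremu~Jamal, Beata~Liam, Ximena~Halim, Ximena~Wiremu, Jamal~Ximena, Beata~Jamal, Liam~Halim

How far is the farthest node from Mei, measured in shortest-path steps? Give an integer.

Distances from Mei: Beata:2, Halim:2, Jamal:3, Liam:1, Priya:1, Wiremu:4, Ximena:3.
The largest is 4 (to Wiremu), so the eccentricity of Mei is 4.

4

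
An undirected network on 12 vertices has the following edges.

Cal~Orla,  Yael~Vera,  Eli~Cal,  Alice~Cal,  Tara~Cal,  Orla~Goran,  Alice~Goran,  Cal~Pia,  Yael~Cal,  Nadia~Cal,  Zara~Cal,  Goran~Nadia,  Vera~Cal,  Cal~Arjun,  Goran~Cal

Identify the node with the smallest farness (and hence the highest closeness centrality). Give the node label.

Farness (sum of distances to all others) for each node — Alice:20, Arjun:21, Cal:11, Eli:21, Goran:18, Nadia:20, Orla:20, Pia:21, Tara:21, Vera:20, Yael:20, Zara:21.
The smallest farness is 11, for Cal, so Cal has the highest closeness.

Cal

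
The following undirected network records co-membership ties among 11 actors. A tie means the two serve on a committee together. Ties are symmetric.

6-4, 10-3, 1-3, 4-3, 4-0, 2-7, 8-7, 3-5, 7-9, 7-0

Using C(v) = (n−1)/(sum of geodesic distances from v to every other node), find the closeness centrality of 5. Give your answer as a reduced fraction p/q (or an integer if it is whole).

5/16

Distances from 5: 0:3, 1:2, 2:5, 3:1, 4:2, 6:3, 7:4, 8:5, 9:5, 10:2. Sum = 32.
n = 11, so closeness = 10/32 = 5/16.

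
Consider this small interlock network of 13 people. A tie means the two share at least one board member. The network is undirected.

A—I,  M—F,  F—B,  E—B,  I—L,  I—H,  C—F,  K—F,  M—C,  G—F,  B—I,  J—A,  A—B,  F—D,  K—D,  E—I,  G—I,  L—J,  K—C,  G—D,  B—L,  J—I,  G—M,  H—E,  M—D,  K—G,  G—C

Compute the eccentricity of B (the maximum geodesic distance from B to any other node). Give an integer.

2

Distances from B: A:1, C:2, D:2, E:1, F:1, G:2, H:2, I:1, J:2, K:2, L:1, M:2.
The largest is 2 (to G, M, K, C, D, J, and H), so the eccentricity of B is 2.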